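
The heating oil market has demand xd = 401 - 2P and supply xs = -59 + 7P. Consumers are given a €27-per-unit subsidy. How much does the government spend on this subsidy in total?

Government cost = €9201

Pre-subsidy: 401 - 2P = -59 + 7P gives P* = 460/9, x* = 2689/9.
With the rebate, buyers effectively pay Pb = Ps − 27, where Ps is the price sellers receive.
Demand in terms of Ps becomes xd = 401 − 2(Ps − 27) = 455 - 2Ps. Setting this equal to supply: 455 - 2Ps = -59 + 7Ps, so Ps = 514/9.
Buyers pay Pb = 514/9 − 27 = 271/9; x' = -59 + 7·(514/9) = 3067/9.
Government outlay = subsidy × quantity = 27 × 3067/9 = 9201.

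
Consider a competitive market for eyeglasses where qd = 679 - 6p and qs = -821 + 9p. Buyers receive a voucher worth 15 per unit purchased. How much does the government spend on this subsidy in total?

Pre-subsidy: 679 - 6p = -821 + 9p gives p* = 100, q* = 79.
With the rebate, buyers effectively pay pb = ps − 15, where ps is the price sellers receive.
Demand in terms of ps becomes qd = 679 − 6(ps − 15) = 769 - 6ps. Setting this equal to supply: 769 - 6ps = -821 + 9ps, so ps = 106.
Buyers pay pb = 106 − 15 = 91; q' = -821 + 9·106 = 133.
Government outlay = subsidy × quantity = 15 × 133 = 1995.

Government cost = 1995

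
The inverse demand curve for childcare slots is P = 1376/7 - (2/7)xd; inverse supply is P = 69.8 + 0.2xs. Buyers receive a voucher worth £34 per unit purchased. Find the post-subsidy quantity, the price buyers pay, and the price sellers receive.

Pre-subsidy: 1376/7 - (2/7)x = 69.8 + 0.2x gives x* = 261 and P* = 122.
With the rebate, buyers effectively pay Pb = Ps − 34, where Ps is the price sellers receive.
On the curves, Pb = 1376/7 - (2/7)x and Ps = 69.8 + 0.2x; the wedge Ps − Pb = 34 gives 69.8 + 0.2x − (1376/7 - (2/7)x) = 34, so x' = 331.
Then Pb = 1376/7 − (2/7)·331 = 102 and Ps = 69.8 + 0.2·331 = 136.

x' = 331; buyers pay £102; sellers receive £136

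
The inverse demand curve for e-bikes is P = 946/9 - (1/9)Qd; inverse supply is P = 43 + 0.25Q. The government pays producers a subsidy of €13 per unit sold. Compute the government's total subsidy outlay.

Pre-subsidy: 946/9 - (1/9)Q = 43 + 0.25Q gives Q* = 172 and P* = 86.
With the subsidy, sellers receive Ps = Pb + 13 for each unit, where Pb is the price buyers pay.
On the curves, Pb = 946/9 - (1/9)Q and Ps = 43 + 0.25Q; the wedge Ps − Pb = 13 gives 43 + 0.25Q − (946/9 - (1/9)Q) = 13, so Q' = 208.
Then Pb = 946/9 − (1/9)·208 = 82 and Ps = 43 + 0.25·208 = 95.
Government outlay = subsidy × quantity = 13 × 208 = 2704.

Government cost = €2704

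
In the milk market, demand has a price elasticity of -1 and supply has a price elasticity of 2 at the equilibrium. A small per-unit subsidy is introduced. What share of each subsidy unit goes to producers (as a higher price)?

For a small subsidy around the equilibrium, the benefit split depends on the relative slopes, which at a point are proportional to the elasticities.
Buyer share = εs/(εs + |εd|) = 2/(2 + 1) = 2/3; seller share = |εd|/(εs + |εd|) = 1/3.
So producers capture 1/3 of the subsidy.

Producer share = 1/3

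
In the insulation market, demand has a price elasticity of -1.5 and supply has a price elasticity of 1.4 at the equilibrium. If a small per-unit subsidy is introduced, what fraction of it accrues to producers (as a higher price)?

For a small subsidy around the equilibrium, the benefit split depends on the relative slopes, which at a point are proportional to the elasticities.
Buyer share = εs/(εs + |εd|) = 1.4/(1.4 + 1.5) = 14/29; seller share = |εd|/(εs + |εd|) = 15/29.
So producers capture 15/29 of the subsidy.

Producer share = 15/29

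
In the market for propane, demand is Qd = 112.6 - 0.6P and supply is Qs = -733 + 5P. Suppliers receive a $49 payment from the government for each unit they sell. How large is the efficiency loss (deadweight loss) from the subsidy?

Deadweight loss = $643.125

Pre-subsidy: 112.6 - 0.6P = -733 + 5P gives P* = 151, Q* = 22.
With the subsidy, sellers receive Ps = Pb + 49 for each unit, where Pb is the price buyers pay.
Supply in terms of Pb becomes Qs = -733 + 5(Pb + 49) = -488 + 5Pb. Setting this equal to demand: 112.6 - 0.6Pb = -488 + 5Pb, so Pb = 107.25.
Sellers receive Ps = 107.25 + 49 = 156.25; Q' = 112.6 − 0.6·107.25 = 48.25.
The subsidy expands output by 48.25 − 22 = 26.25 past the efficient level; on those units the gap between marginal cost and willingness to pay runs from 0 up to 49.
DWL = ½ × 49 × 26.25 = 643.125.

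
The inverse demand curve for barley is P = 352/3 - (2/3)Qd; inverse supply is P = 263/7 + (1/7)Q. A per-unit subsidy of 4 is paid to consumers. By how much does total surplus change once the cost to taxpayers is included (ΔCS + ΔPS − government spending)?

Net change in total surplus = -168/17

Pre-subsidy: 352/3 - (2/3)Q = 263/7 + (1/7)Q gives Q* = 1675/17 and P* = 878/17.
With the rebate, buyers effectively pay Pb = Ps − 4, where Ps is the price sellers receive.
On the curves, Pb = 352/3 - (2/3)Q and Ps = 263/7 + (1/7)Q; the wedge Ps − Pb = 4 gives 263/7 + (1/7)Q − (352/3 - (2/3)Q) = 4, so Q' = 1759/17.
Then Pb = 352/3 − (2/3)·(1759/17) = 822/17 and Ps = 263/7 + (1/7)·(1759/17) = 890/17.
ΔCS = ½(1675/17 + 1759/17)(878/17 − 822/17) = 5656/17; ΔPS = ½(1675/17 + 1759/17)(890/17 − 878/17) = 1212/17.
Government spending = 4 × 1759/17 = 7036/17.
Net change = 5656/17 + 1212/17 − 7036/17 = -168/17. The loss equals the DWL triangle ½·4·84/17.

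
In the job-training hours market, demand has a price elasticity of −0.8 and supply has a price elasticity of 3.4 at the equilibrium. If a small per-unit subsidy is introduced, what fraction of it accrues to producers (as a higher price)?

Producer share = 4/21

For a small subsidy around the equilibrium, the benefit split depends on the relative slopes, which at a point are proportional to the elasticities.
Buyer share = εs/(εs + |εd|) = 3.4/(3.4 + 0.8) = 17/21; seller share = |εd|/(εs + |εd|) = 4/21.
So producers capture 4/21 of the subsidy.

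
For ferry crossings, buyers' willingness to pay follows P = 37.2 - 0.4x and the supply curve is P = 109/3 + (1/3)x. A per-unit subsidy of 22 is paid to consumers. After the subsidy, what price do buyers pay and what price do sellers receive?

Buyers pay 272/11; sellers receive 514/11

Pre-subsidy: 37.2 - 0.4x = 109/3 + (1/3)x gives x* = 13/11 and P* = 404/11.
With the rebate, buyers effectively pay Pb = Ps − 22, where Ps is the price sellers receive.
On the curves, Pb = 37.2 - 0.4x and Ps = 109/3 + (1/3)x; the wedge Ps − Pb = 22 gives 109/3 + (1/3)x − (37.2 - 0.4x) = 22, so x' = 343/11.
Then Pb = 37.2 − 0.4·(343/11) = 272/11 and Ps = 109/3 + (1/3)·(343/11) = 514/11.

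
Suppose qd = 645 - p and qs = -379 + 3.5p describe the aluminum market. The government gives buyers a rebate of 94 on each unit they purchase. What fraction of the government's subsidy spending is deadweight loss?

DWL / government spending = 329/4415

Pre-subsidy: 645 - p = -379 + 3.5p gives p* = 2048/9, q* = 3757/9.
With the rebate, buyers effectively pay pb = ps − 94, where ps is the price sellers receive.
Demand in terms of ps becomes qd = 645 − 1(ps − 94) = 739 - ps. Setting this equal to supply: 739 - ps = -379 + 3.5ps, so ps = 2236/9.
Buyers pay pb = 2236/9 − 94 = 1390/9; q' = -379 + 3.5·(2236/9) = 4415/9.
ΔCS = ½(3757/9 + 4415/9)(2048/9 − 1390/9) = 298732/9; ΔPS = ½(3757/9 + 4415/9)(2236/9 − 2048/9) = 85352/9.
Government spending = 94 × 4415/9 = 415010/9.
DWL = ½ × 94 × (4415/9 − 3757/9) = 30926/9; fraction = (30926/9) / (415010/9) = 329/4415.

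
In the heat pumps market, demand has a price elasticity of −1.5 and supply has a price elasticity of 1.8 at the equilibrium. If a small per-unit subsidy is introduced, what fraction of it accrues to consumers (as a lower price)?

For a small subsidy around the equilibrium, the benefit split depends on the relative slopes, which at a point are proportional to the elasticities.
Buyer share = εs/(εs + |εd|) = 1.8/(1.8 + 1.5) = 6/11; seller share = |εd|/(εs + |εd|) = 5/11.

Consumer share = 6/11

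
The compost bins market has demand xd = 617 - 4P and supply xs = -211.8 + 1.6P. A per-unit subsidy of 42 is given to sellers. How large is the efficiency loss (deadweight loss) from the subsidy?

Deadweight loss = 1008

Pre-subsidy: 617 - 4P = -211.8 + 1.6P gives P* = 148, x* = 25.
With the subsidy, sellers receive Ps = Pb + 42 for each unit, where Pb is the price buyers pay.
Supply in terms of Pb becomes xs = -211.8 + 1.6(Pb + 42) = -144.6 + 1.6Pb. Setting this equal to demand: 617 - 4Pb = -144.6 + 1.6Pb, so Pb = 136.
Sellers receive Ps = 136 + 42 = 178; x' = 617 − 4·136 = 73.
The subsidy expands output by 73 − 25 = 48 past the efficient level; on those units the gap between marginal cost and willingness to pay runs from 0 up to 42.
DWL = ½ × 42 × 48 = 1008.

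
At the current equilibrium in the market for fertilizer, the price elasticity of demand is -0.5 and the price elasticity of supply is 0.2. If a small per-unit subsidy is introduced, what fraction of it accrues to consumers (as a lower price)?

Consumer share = 2/7

For a small subsidy around the equilibrium, the benefit split depends on the relative slopes, which at a point are proportional to the elasticities.
Buyer share = εs/(εs + |εd|) = 0.2/(0.2 + 0.5) = 2/7; seller share = |εd|/(εs + |εd|) = 5/7.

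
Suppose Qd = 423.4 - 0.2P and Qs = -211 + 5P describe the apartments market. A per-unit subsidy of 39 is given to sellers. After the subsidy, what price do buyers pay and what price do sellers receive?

Pre-subsidy: 423.4 - 0.2P = -211 + 5P gives P* = 122, Q* = 399.
With the subsidy, sellers receive Ps = Pb + 39 for each unit, where Pb is the price buyers pay.
Supply in terms of Pb becomes Qs = -211 + 5(Pb + 39) = -16 + 5Pb. Setting this equal to demand: 423.4 - 0.2Pb = -16 + 5Pb, so Pb = 84.5.
Sellers receive Ps = 84.5 + 39 = 123.5; Q' = 423.4 − 0.2·84.5 = 406.5.

Buyers pay 84.5; sellers receive 123.5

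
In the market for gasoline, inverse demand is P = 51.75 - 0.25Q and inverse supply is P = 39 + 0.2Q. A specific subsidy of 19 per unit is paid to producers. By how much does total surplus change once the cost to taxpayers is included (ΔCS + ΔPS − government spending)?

Pre-subsidy: 51.75 - 0.25Q = 39 + 0.2Q gives Q* = 85/3 and P* = 134/3.
With the subsidy, sellers receive Ps = Pb + 19 for each unit, where Pb is the price buyers pay.
On the curves, Pb = 51.75 - 0.25Q and Ps = 39 + 0.2Q; the wedge Ps − Pb = 19 gives 39 + 0.2Q − (51.75 - 0.25Q) = 19, so Q' = 635/9.
Then Pb = 51.75 − 0.25·(635/9) = 307/9 and Ps = 39 + 0.2·(635/9) = 478/9.
ΔCS = ½(85/3 + 635/9)(134/3 − 307/9) = 42275/81; ΔPS = ½(85/3 + 635/9)(478/9 − 134/3) = 33820/81.
Government spending = 19 × 635/9 = 12065/9.
Net change = 42275/81 + 33820/81 − 12065/9 = -3610/9. The loss equals the DWL triangle ½·19·380/9.

Net change in total surplus = -3610/9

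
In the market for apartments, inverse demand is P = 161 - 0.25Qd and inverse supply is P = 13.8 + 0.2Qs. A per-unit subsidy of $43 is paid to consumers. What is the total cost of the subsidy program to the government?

Pre-subsidy: 161 - 0.25Q = 13.8 + 0.2Q gives Q* = 2944/9 and P* = 713/9.
With the rebate, buyers effectively pay Pb = Ps − 43, where Ps is the price sellers receive.
On the curves, Pb = 161 - 0.25Q and Ps = 13.8 + 0.2Q; the wedge Ps − Pb = 43 gives 13.8 + 0.2Q − (161 - 0.25Q) = 43, so Q' = 1268/3.
Then Pb = 161 − 0.25·(1268/3) = 166/3 and Ps = 13.8 + 0.2·(1268/3) = 295/3.
Government outlay = subsidy × quantity = 43 × 1268/3 = 54524/3.

Government cost = 54524/3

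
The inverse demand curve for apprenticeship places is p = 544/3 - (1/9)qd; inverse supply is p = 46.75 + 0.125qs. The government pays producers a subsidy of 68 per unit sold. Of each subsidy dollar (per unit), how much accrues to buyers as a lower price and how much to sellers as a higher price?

Buyers gain 32 per unit; sellers gain 36 per unit

Pre-subsidy: 544/3 - (1/9)q = 46.75 + 0.125q gives q* = 570 and p* = 118.
With the subsidy, sellers receive ps = pb + 68 for each unit, where pb is the price buyers pay.
On the curves, pb = 544/3 - (1/9)q and ps = 46.75 + 0.125q; the wedge ps − pb = 68 gives 46.75 + 0.125q − (544/3 - (1/9)q) = 68, so q' = 858.
Then pb = 544/3 − (1/9)·858 = 86 and ps = 46.75 + 0.125·858 = 154.
Buyers' price falls by p* − pb = 118 − 86 = 32; sellers' price rises by ps − p* = 154 − 118 = 36.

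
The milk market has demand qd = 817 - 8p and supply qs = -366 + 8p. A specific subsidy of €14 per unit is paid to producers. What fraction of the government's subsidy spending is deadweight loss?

Pre-subsidy: 817 - 8p = -366 + 8p gives p* = 73.9375, q* = 225.5.
With the subsidy, sellers receive ps = pb + 14 for each unit, where pb is the price buyers pay.
Supply in terms of pb becomes qs = -366 + 8(pb + 14) = -254 + 8pb. Setting this equal to demand: 817 - 8pb = -254 + 8pb, so pb = 66.9375.
Sellers receive ps = 66.9375 + 14 = 80.9375; q' = 817 − 8·66.9375 = 281.5.
ΔCS = ½(225.5 + 281.5)(73.9375 − 66.9375) = 1774.5; ΔPS = ½(225.5 + 281.5)(80.9375 − 73.9375) = 1774.5.
Government spending = 14 × 281.5 = 3941.
DWL = ½ × 14 × (281.5 − 225.5) = 392; fraction = 392 / 3941 = 56/563.

DWL / government spending = 56/563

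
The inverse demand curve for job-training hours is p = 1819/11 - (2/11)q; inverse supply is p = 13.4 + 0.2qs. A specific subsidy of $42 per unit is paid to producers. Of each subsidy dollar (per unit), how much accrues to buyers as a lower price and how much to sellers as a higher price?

Buyers gain $20 per unit; sellers gain $22 per unit

Pre-subsidy: 1819/11 - (2/11)q = 13.4 + 0.2q gives q* = 398 and p* = 93.
With the subsidy, sellers receive ps = pb + 42 for each unit, where pb is the price buyers pay.
On the curves, pb = 1819/11 - (2/11)q and ps = 13.4 + 0.2q; the wedge ps − pb = 42 gives 13.4 + 0.2q − (1819/11 - (2/11)q) = 42, so q' = 508.
Then pb = 1819/11 − (2/11)·508 = 73 and ps = 13.4 + 0.2·508 = 115.
Buyers' price falls by p* − pb = 93 − 73 = 20; sellers' price rises by ps − p* = 115 − 93 = 22.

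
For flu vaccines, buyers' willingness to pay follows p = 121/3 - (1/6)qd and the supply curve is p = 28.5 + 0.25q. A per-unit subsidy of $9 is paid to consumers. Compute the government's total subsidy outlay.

Government cost = $450

Pre-subsidy: 121/3 - (1/6)q = 28.5 + 0.25q gives q* = 28.4 and p* = 35.6.
With the rebate, buyers effectively pay pb = ps − 9, where ps is the price sellers receive.
On the curves, pb = 121/3 - (1/6)q and ps = 28.5 + 0.25q; the wedge ps − pb = 9 gives 28.5 + 0.25q − (121/3 - (1/6)q) = 9, so q' = 50.
Then pb = 121/3 − (1/6)·50 = 32 and ps = 28.5 + 0.25·50 = 41.
Government outlay = subsidy × quantity = 9 × 50 = 450.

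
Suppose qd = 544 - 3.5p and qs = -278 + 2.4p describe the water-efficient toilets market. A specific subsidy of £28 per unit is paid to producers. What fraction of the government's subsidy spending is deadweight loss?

Pre-subsidy: 544 - 3.5p = -278 + 2.4p gives p* = 8220/59, q* = 3326/59.
With the subsidy, sellers receive ps = pb + 28 for each unit, where pb is the price buyers pay.
Supply in terms of pb becomes qs = -278 + 2.4(pb + 28) = -210.8 + 2.4pb. Setting this equal to demand: 544 - 3.5pb = -210.8 + 2.4pb, so pb = 7548/59.
Sellers receive ps = 7548/59 + 28 = 9200/59; q' = 544 − 3.5·(7548/59) = 5678/59.
ΔCS = ½(3326/59 + 5678/59)(8220/59 − 7548/59) = 3025344/3481; ΔPS = ½(3326/59 + 5678/59)(9200/59 − 8220/59) = 4411960/3481.
Government spending = 28 × 5678/59 = 158984/59.
DWL = ½ × 28 × (5678/59 − 3326/59) = 32928/59; fraction = (32928/59) / (158984/59) = 588/2839.

DWL / government spending = 588/2839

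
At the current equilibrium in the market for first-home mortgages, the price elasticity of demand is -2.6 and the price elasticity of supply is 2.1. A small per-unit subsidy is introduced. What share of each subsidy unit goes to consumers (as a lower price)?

Consumer share = 21/47

For a small subsidy around the equilibrium, the benefit split depends on the relative slopes, which at a point are proportional to the elasticities.
Buyer share = εs/(εs + |εd|) = 2.1/(2.1 + 2.6) = 21/47; seller share = |εd|/(εs + |εd|) = 26/47.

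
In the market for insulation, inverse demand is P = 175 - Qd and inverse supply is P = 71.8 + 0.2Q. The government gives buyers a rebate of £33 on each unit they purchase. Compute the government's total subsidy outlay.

Pre-subsidy: 175 - Q = 71.8 + 0.2Q gives Q* = 86 and P* = 89.
With the rebate, buyers effectively pay Pb = Ps − 33, where Ps is the price sellers receive.
On the curves, Pb = 175 - Q and Ps = 71.8 + 0.2Q; the wedge Ps − Pb = 33 gives 71.8 + 0.2Q − (175 - Q) = 33, so Q' = 113.5.
Then Pb = 175 − 1·113.5 = 61.5 and Ps = 71.8 + 0.2·113.5 = 94.5.
Government outlay = subsidy × quantity = 33 × 113.5 = 3745.5.

Government cost = £3745.5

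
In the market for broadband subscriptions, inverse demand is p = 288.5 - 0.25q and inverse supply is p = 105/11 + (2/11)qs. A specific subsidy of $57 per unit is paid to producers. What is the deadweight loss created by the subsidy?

Pre-subsidy: 288.5 - 0.25q = 105/11 + (2/11)q gives q* = 646 and p* = 127.
With the subsidy, sellers receive ps = pb + 57 for each unit, where pb is the price buyers pay.
On the curves, pb = 288.5 - 0.25q and ps = 105/11 + (2/11)q; the wedge ps − pb = 57 gives 105/11 + (2/11)q − (288.5 - 0.25q) = 57, so q' = 778.
Then pb = 288.5 − 0.25·778 = 94 and ps = 105/11 + (2/11)·778 = 151.
The subsidy expands output by 778 − 646 = 132 past the efficient level; on those units the gap between marginal cost and willingness to pay runs from 0 up to 57.
DWL = ½ × 57 × 132 = 3762.

Deadweight loss = $3762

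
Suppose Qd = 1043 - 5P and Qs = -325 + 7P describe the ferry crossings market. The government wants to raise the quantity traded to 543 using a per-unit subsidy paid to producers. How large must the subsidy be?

At Q = 543, invert demand for the buyer price: Pb = (1043 − 543)/5 = 100; invert supply for the seller price: Ps = (543 − (-325))/7 = 124.
The subsidy must fill the gap: s = Ps − Pb = 124 − 100 = 24.

Required subsidy s = 24 per unit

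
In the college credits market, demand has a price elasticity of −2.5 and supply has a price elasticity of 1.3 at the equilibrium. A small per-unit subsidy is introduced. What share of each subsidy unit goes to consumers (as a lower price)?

Consumer share = 13/38

For a small subsidy around the equilibrium, the benefit split depends on the relative slopes, which at a point are proportional to the elasticities.
Buyer share = εs/(εs + |εd|) = 1.3/(1.3 + 2.5) = 13/38; seller share = |εd|/(εs + |εd|) = 25/38.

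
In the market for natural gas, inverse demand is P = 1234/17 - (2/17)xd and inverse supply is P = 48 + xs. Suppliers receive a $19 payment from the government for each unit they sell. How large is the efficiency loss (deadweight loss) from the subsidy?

Deadweight loss = $161.5

Pre-subsidy: 1234/17 - (2/17)x = 48 + x gives x* = 22 and P* = 70.
With the subsidy, sellers receive Ps = Pb + 19 for each unit, where Pb is the price buyers pay.
On the curves, Pb = 1234/17 - (2/17)x and Ps = 48 + x; the wedge Ps − Pb = 19 gives 48 + x − (1234/17 - (2/17)x) = 19, so x' = 39.
Then Pb = 1234/17 − (2/17)·39 = 68 and Ps = 48 + 1·39 = 87.
The subsidy expands output by 39 − 22 = 17 past the efficient level; on those units the gap between marginal cost and willingness to pay runs from 0 up to 19.
DWL = ½ × 19 × 17 = 161.5.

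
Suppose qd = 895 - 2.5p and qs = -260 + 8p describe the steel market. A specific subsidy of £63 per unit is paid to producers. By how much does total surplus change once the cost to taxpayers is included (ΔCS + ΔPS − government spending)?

Pre-subsidy: 895 - 2.5p = -260 + 8p gives p* = 110, q* = 620.
With the subsidy, sellers receive ps = pb + 63 for each unit, where pb is the price buyers pay.
Supply in terms of pb becomes qs = -260 + 8(pb + 63) = 244 + 8pb. Setting this equal to demand: 895 - 2.5pb = 244 + 8pb, so pb = 62.
Sellers receive ps = 62 + 63 = 125; q' = 895 − 2.5·62 = 740.
ΔCS = ½(620 + 740)(110 − 62) = 32640; ΔPS = ½(620 + 740)(125 − 110) = 10200.
Government spending = 63 × 740 = 46620.
Net change = 32640 + 10200 − 46620 = -3780. The loss equals the DWL triangle ½·63·120.

Net change in total surplus = -£3780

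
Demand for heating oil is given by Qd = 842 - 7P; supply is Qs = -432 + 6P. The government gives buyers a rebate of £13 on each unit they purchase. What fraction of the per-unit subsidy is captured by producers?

Pre-subsidy: 842 - 7P = -432 + 6P gives P* = 98, Q* = 156.
With the rebate, buyers effectively pay Pb = Ps − 13, where Ps is the price sellers receive.
Demand in terms of Ps becomes Qd = 842 − 7(Ps − 13) = 933 - 7Ps. Setting this equal to supply: 933 - 7Ps = -432 + 6Ps, so Ps = 105.
Buyers pay Pb = 105 − 13 = 92; Q' = -432 + 6·105 = 198.
Buyers' price falls by P* − Pb = 98 − 92 = 6; sellers' price rises by Ps − P* = 105 − 98 = 7.
So producers capture 7/13 = 7/13 of each unit of subsidy.

Producer share = 7/13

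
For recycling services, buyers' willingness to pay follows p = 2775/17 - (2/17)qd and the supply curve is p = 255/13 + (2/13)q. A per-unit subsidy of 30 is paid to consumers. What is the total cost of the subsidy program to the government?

Government cost = 19185

Pre-subsidy: 2775/17 - (2/17)q = 255/13 + (2/13)q gives q* = 529 and p* = 101.
With the rebate, buyers effectively pay pb = ps − 30, where ps is the price sellers receive.
On the curves, pb = 2775/17 - (2/17)q and ps = 255/13 + (2/13)q; the wedge ps − pb = 30 gives 255/13 + (2/13)q − (2775/17 - (2/17)q) = 30, so q' = 639.5.
Then pb = 2775/17 − (2/17)·639.5 = 88 and ps = 255/13 + (2/13)·639.5 = 118.
Government outlay = subsidy × quantity = 30 × 639.5 = 19185.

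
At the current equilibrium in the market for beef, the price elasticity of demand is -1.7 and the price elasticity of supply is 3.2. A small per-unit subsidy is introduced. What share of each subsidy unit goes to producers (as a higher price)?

Producer share = 17/49

For a small subsidy around the equilibrium, the benefit split depends on the relative slopes, which at a point are proportional to the elasticities.
Buyer share = εs/(εs + |εd|) = 3.2/(3.2 + 1.7) = 32/49; seller share = |εd|/(εs + |εd|) = 17/49.
So producers capture 17/49 of the subsidy.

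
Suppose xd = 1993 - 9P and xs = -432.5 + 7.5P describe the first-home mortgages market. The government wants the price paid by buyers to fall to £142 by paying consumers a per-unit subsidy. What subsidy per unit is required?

Required subsidy s = £11 per unit

At a buyer price of 142, quantity demanded is 1993 − 9·142 = 715.
Sellers supply 715 only when they receive Ps with -432.5 + 7.5·Ps = 715, i.e. Ps = 153.
s = Ps − Pb = 153 − 142 = 11.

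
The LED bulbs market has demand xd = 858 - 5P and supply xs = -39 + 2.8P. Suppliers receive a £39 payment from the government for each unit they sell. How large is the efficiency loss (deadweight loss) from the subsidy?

Pre-subsidy: 858 - 5P = -39 + 2.8P gives P* = 115, x* = 283.
With the subsidy, sellers receive Ps = Pb + 39 for each unit, where Pb is the price buyers pay.
Supply in terms of Pb becomes xs = -39 + 2.8(Pb + 39) = 70.2 + 2.8Pb. Setting this equal to demand: 858 - 5Pb = 70.2 + 2.8Pb, so Pb = 101.
Sellers receive Ps = 101 + 39 = 140; x' = 858 − 5·101 = 353.
The subsidy expands output by 353 − 283 = 70 past the efficient level; on those units the gap between marginal cost and willingness to pay runs from 0 up to 39.
DWL = ½ × 39 × 70 = 1365.

Deadweight loss = £1365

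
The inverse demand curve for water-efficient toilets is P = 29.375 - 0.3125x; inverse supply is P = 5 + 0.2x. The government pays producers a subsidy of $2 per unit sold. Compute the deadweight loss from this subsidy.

Deadweight loss = 160/41

Pre-subsidy: 29.375 - 0.3125x = 5 + 0.2x gives x* = 1950/41 and P* = 595/41.
With the subsidy, sellers receive Ps = Pb + 2 for each unit, where Pb is the price buyers pay.
On the curves, Pb = 29.375 - 0.3125x and Ps = 5 + 0.2x; the wedge Ps − Pb = 2 gives 5 + 0.2x − (29.375 - 0.3125x) = 2, so x' = 2110/41.
Then Pb = 29.375 − 0.3125·(2110/41) = 545/41 and Ps = 5 + 0.2·(2110/41) = 627/41.
The subsidy expands output by 2110/41 − 1950/41 = 160/41 past the efficient level; on those units the gap between marginal cost and willingness to pay runs from 0 up to 2.
DWL = ½ × 2 × 160/41 = 160/41.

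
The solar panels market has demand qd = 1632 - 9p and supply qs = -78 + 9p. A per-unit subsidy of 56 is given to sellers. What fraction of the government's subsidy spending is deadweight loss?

DWL / government spending = 6/49

Pre-subsidy: 1632 - 9p = -78 + 9p gives p* = 95, q* = 777.
With the subsidy, sellers receive ps = pb + 56 for each unit, where pb is the price buyers pay.
Supply in terms of pb becomes qs = -78 + 9(pb + 56) = 426 + 9pb. Setting this equal to demand: 1632 - 9pb = 426 + 9pb, so pb = 67.
Sellers receive ps = 67 + 56 = 123; q' = 1632 − 9·67 = 1029.
ΔCS = ½(777 + 1029)(95 − 67) = 25284; ΔPS = ½(777 + 1029)(123 − 95) = 25284.
Government spending = 56 × 1029 = 57624.
DWL = ½ × 56 × (1029 − 777) = 7056; fraction = 7056 / 57624 = 6/49.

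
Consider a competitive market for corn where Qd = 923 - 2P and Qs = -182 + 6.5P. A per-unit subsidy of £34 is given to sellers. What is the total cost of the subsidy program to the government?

Pre-subsidy: 923 - 2P = -182 + 6.5P gives P* = 130, Q* = 663.
With the subsidy, sellers receive Ps = Pb + 34 for each unit, where Pb is the price buyers pay.
Supply in terms of Pb becomes Qs = -182 + 6.5(Pb + 34) = 39 + 6.5Pb. Setting this equal to demand: 923 - 2Pb = 39 + 6.5Pb, so Pb = 104.
Sellers receive Ps = 104 + 34 = 138; Q' = 923 − 2·104 = 715.
Government outlay = subsidy × quantity = 34 × 715 = 24310.

Government cost = £24310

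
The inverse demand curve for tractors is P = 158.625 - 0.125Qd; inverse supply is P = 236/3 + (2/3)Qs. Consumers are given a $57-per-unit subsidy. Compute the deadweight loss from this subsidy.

Pre-subsidy: 158.625 - 0.125Q = 236/3 + (2/3)Q gives Q* = 101 and P* = 146.
With the rebate, buyers effectively pay Pb = Ps − 57, where Ps is the price sellers receive.
On the curves, Pb = 158.625 - 0.125Q and Ps = 236/3 + (2/3)Q; the wedge Ps − Pb = 57 gives 236/3 + (2/3)Q − (158.625 - 0.125Q) = 57, so Q' = 173.
Then Pb = 158.625 − 0.125·173 = 137 and Ps = 236/3 + (2/3)·173 = 194.
The subsidy expands output by 173 − 101 = 72 past the efficient level; on those units the gap between marginal cost and willingness to pay runs from 0 up to 57.
DWL = ½ × 57 × 72 = 2052.

Deadweight loss = $2052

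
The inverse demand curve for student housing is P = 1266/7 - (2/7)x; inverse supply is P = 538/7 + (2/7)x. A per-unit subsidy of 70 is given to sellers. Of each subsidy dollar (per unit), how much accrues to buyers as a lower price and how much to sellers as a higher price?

Buyers gain 35 per unit; sellers gain 35 per unit

Pre-subsidy: 1266/7 - (2/7)x = 538/7 + (2/7)x gives x* = 182 and P* = 902/7.
With the subsidy, sellers receive Ps = Pb + 70 for each unit, where Pb is the price buyers pay.
On the curves, Pb = 1266/7 - (2/7)x and Ps = 538/7 + (2/7)x; the wedge Ps − Pb = 70 gives 538/7 + (2/7)x − (1266/7 - (2/7)x) = 70, so x' = 304.5.
Then Pb = 1266/7 − (2/7)·304.5 = 657/7 and Ps = 538/7 + (2/7)·304.5 = 1147/7.
Buyers' price falls by P* − Pb = 902/7 − 657/7 = 35; sellers' price rises by Ps − P* = 1147/7 − 902/7 = 35.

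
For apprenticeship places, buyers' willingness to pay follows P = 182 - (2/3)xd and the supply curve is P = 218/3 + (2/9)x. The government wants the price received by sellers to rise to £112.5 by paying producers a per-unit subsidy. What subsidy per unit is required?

Required subsidy s = £50 per unit

At a seller price of 112.5, quantity supplied is -327 + 4.5·112.5 = 179.25.
Buyers absorb 179.25 only when they pay Pb = 182 − (2/3)·179.25 = 62.5.
s = Ps − Pb = 112.5 − 62.5 = 50.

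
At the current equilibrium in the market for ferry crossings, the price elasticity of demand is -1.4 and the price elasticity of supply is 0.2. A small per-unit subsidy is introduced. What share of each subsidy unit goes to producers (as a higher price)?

For a small subsidy around the equilibrium, the benefit split depends on the relative slopes, which at a point are proportional to the elasticities.
Buyer share = εs/(εs + |εd|) = 0.2/(0.2 + 1.4) = 0.125; seller share = |εd|/(εs + |εd|) = 0.875.
So producers capture 0.875 of the subsidy.

Producer share = 0.875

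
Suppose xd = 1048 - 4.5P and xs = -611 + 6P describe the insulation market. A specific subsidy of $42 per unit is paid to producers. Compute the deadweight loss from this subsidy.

Pre-subsidy: 1048 - 4.5P = -611 + 6P gives P* = 158, x* = 337.
With the subsidy, sellers receive Ps = Pb + 42 for each unit, where Pb is the price buyers pay.
Supply in terms of Pb becomes xs = -611 + 6(Pb + 42) = -359 + 6Pb. Setting this equal to demand: 1048 - 4.5Pb = -359 + 6Pb, so Pb = 134.
Sellers receive Ps = 134 + 42 = 176; x' = 1048 − 4.5·134 = 445.
The subsidy expands output by 445 − 337 = 108 past the efficient level; on those units the gap between marginal cost and willingness to pay runs from 0 up to 42.
DWL = ½ × 42 × 108 = 2268.

Deadweight loss = $2268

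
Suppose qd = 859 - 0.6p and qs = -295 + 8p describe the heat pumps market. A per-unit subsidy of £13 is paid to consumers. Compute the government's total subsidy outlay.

Pre-subsidy: 859 - 0.6p = -295 + 8p gives p* = 5770/43, q* = 33475/43.
With the rebate, buyers effectively pay pb = ps − 13, where ps is the price sellers receive.
Demand in terms of ps becomes qd = 859 − 0.6(ps − 13) = 866.8 - 0.6ps. Setting this equal to supply: 866.8 - 0.6ps = -295 + 8ps, so ps = 5809/43.
Buyers pay pb = 5809/43 − 13 = 5250/43; q' = -295 + 8·(5809/43) = 33787/43.
Government outlay = subsidy × quantity = 13 × 33787/43 = 439231/43.

Government cost = 439231/43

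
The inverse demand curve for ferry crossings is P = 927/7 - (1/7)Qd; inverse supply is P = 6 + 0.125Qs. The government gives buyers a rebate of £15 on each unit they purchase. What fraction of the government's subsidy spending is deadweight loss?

Pre-subsidy: 927/7 - (1/7)Q = 6 + 0.125Q gives Q* = 472 and P* = 65.
With the rebate, buyers effectively pay Pb = Ps − 15, where Ps is the price sellers receive.
On the curves, Pb = 927/7 - (1/7)Q and Ps = 6 + 0.125Q; the wedge Ps − Pb = 15 gives 6 + 0.125Q − (927/7 - (1/7)Q) = 15, so Q' = 528.
Then Pb = 927/7 − (1/7)·528 = 57 and Ps = 6 + 0.125·528 = 72.
ΔCS = ½(472 + 528)(65 − 57) = 4000; ΔPS = ½(472 + 528)(72 − 65) = 3500.
Government spending = 15 × 528 = 7920.
DWL = ½ × 15 × (528 − 472) = 420; fraction = 420 / 7920 = 7/132.

DWL / government spending = 7/132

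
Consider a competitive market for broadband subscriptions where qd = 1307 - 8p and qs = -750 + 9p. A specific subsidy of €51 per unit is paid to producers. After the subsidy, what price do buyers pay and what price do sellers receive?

Buyers pay €94; sellers receive €145

Pre-subsidy: 1307 - 8p = -750 + 9p gives p* = 121, q* = 339.
With the subsidy, sellers receive ps = pb + 51 for each unit, where pb is the price buyers pay.
Supply in terms of pb becomes qs = -750 + 9(pb + 51) = -291 + 9pb. Setting this equal to demand: 1307 - 8pb = -291 + 9pb, so pb = 94.
Sellers receive ps = 94 + 51 = 145; q' = 1307 − 8·94 = 555.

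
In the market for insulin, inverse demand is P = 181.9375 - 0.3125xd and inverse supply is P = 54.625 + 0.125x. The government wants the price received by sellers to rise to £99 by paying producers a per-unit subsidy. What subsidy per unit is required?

At a seller price of 99, quantity supplied is -437 + 8·99 = 355.
Buyers absorb 355 only when they pay Pb = 181.9375 − 0.3125·355 = 71.
s = Ps − Pb = 99 − 71 = 28.

Required subsidy s = £28 per unit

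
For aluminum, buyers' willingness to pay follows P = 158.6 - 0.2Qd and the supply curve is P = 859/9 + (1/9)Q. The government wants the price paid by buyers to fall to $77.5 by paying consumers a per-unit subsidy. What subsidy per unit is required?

Required subsidy s = $63 per unit

At a buyer price of 77.5, quantity demanded is 793 − 5·77.5 = 405.5.
Sellers supply 405.5 only when they receive Ps = 859/9 + (1/9)·405.5 = 140.5.
s = Ps − Pb = 140.5 − 77.5 = 63.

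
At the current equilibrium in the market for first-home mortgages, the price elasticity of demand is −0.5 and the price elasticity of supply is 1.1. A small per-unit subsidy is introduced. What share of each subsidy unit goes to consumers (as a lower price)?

For a small subsidy around the equilibrium, the benefit split depends on the relative slopes, which at a point are proportional to the elasticities.
Buyer share = εs/(εs + |εd|) = 1.1/(1.1 + 0.5) = 0.6875; seller share = |εd|/(εs + |εd|) = 0.3125.

Consumer share = 0.6875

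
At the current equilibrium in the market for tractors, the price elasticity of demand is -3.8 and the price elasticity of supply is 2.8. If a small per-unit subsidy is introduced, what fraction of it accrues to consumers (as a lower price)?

For a small subsidy around the equilibrium, the benefit split depends on the relative slopes, which at a point are proportional to the elasticities.
Buyer share = εs/(εs + |εd|) = 2.8/(2.8 + 3.8) = 14/33; seller share = |εd|/(εs + |εd|) = 19/33.

Consumer share = 14/33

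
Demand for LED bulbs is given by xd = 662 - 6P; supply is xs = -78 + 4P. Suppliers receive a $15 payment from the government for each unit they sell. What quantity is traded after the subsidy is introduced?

Pre-subsidy: 662 - 6P = -78 + 4P gives P* = 74, x* = 218.
With the subsidy, sellers receive Ps = Pb + 15 for each unit, where Pb is the price buyers pay.
Supply in terms of Pb becomes xs = -78 + 4(Pb + 15) = -18 + 4Pb. Setting this equal to demand: 662 - 6Pb = -18 + 4Pb, so Pb = 68.
Sellers receive Ps = 68 + 15 = 83; x' = 662 − 6·68 = 254.

x' = 254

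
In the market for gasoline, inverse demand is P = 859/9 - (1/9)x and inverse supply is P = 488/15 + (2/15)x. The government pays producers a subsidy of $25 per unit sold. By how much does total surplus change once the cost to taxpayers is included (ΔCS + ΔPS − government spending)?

Pre-subsidy: 859/9 - (1/9)x = 488/15 + (2/15)x gives x* = 2831/11 and P* = 2206/33.
With the subsidy, sellers receive Ps = Pb + 25 for each unit, where Pb is the price buyers pay.
On the curves, Pb = 859/9 - (1/9)x and Ps = 488/15 + (2/15)x; the wedge Ps − Pb = 25 gives 488/15 + (2/15)x − (859/9 - (1/9)x) = 25, so x' = 3956/11.
Then Pb = 859/9 − (1/9)·(3956/11) = 1831/33 and Ps = 488/15 + (2/15)·(3956/11) = 2656/33.
ΔCS = ½(2831/11 + 3956/11)(2206/33 − 1831/33) = 77125/22; ΔPS = ½(2831/11 + 3956/11)(2656/33 − 2206/33) = 46275/11.
Government spending = 25 × 3956/11 = 98900/11.
Net change = 77125/22 + 46275/11 − 98900/11 = -28125/22. The loss equals the DWL triangle ½·25·1125/11.

Net change in total surplus = -28125/22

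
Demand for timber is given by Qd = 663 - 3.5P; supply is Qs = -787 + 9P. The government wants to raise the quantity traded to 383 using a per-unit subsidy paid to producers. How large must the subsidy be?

Required subsidy s = 50 per unit

At Q = 383, invert demand for the buyer price: Pb = (663 − 383)/3.5 = 80; invert supply for the seller price: Ps = (383 − (-787))/9 = 130.
The subsidy must fill the gap: s = Ps − Pb = 130 − 80 = 50.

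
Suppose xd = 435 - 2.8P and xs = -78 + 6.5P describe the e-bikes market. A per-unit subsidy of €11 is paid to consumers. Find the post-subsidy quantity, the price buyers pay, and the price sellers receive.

Pre-subsidy: 435 - 2.8P = -78 + 6.5P gives P* = 1710/31, x* = 8697/31.
With the rebate, buyers effectively pay Pb = Ps − 11, where Ps is the price sellers receive.
Demand in terms of Ps becomes xd = 435 − 2.8(Ps − 11) = 465.8 - 2.8Ps. Setting this equal to supply: 465.8 - 2.8Ps = -78 + 6.5Ps, so Ps = 5438/93.
Buyers pay Pb = 5438/93 − 11 = 4415/93; x' = -78 + 6.5·(5438/93) = 28093/93.

x' = 28093/93; buyers pay 4415/93; sellers receive 5438/93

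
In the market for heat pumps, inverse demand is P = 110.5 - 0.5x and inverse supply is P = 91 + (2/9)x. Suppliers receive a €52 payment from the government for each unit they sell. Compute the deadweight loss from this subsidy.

Deadweight loss = €1872

Pre-subsidy: 110.5 - 0.5x = 91 + (2/9)x gives x* = 27 and P* = 97.
With the subsidy, sellers receive Ps = Pb + 52 for each unit, where Pb is the price buyers pay.
On the curves, Pb = 110.5 - 0.5x and Ps = 91 + (2/9)x; the wedge Ps − Pb = 52 gives 91 + (2/9)x − (110.5 - 0.5x) = 52, so x' = 99.
Then Pb = 110.5 − 0.5·99 = 61 and Ps = 91 + (2/9)·99 = 113.
The subsidy expands output by 99 − 27 = 72 past the efficient level; on those units the gap between marginal cost and willingness to pay runs from 0 up to 52.
DWL = ½ × 52 × 72 = 1872.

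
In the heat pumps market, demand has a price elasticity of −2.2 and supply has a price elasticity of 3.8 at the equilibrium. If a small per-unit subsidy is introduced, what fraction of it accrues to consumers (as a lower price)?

For a small subsidy around the equilibrium, the benefit split depends on the relative slopes, which at a point are proportional to the elasticities.
Buyer share = εs/(εs + |εd|) = 3.8/(3.8 + 2.2) = 19/30; seller share = |εd|/(εs + |εd|) = 11/30.

Consumer share = 19/30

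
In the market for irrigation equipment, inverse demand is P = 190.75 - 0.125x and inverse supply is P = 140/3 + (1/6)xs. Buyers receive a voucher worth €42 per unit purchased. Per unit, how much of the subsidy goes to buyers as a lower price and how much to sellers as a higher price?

Pre-subsidy: 190.75 - 0.125x = 140/3 + (1/6)x gives x* = 494 and P* = 129.
With the rebate, buyers effectively pay Pb = Ps − 42, where Ps is the price sellers receive.
On the curves, Pb = 190.75 - 0.125x and Ps = 140/3 + (1/6)x; the wedge Ps − Pb = 42 gives 140/3 + (1/6)x − (190.75 - 0.125x) = 42, so x' = 638.
Then Pb = 190.75 − 0.125·638 = 111 and Ps = 140/3 + (1/6)·638 = 153.
Buyers' price falls by P* − Pb = 129 − 111 = 18; sellers' price rises by Ps − P* = 153 − 129 = 24.

Buyers gain €18 per unit; sellers gain €24 per unit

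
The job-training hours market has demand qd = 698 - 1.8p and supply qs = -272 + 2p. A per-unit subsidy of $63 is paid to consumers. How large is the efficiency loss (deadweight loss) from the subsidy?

Pre-subsidy: 698 - 1.8p = -272 + 2p gives p* = 4850/19, q* = 4532/19.
With the rebate, buyers effectively pay pb = ps − 63, where ps is the price sellers receive.
Demand in terms of ps becomes qd = 698 − 1.8(ps − 63) = 811.4 - 1.8ps. Setting this equal to supply: 811.4 - 1.8ps = -272 + 2ps, so ps = 5417/19.
Buyers pay pb = 5417/19 − 63 = 4220/19; q' = -272 + 2·(5417/19) = 5666/19.
The subsidy expands output by 5666/19 − 4532/19 = 1134/19 past the efficient level; on those units the gap between marginal cost and willingness to pay runs from 0 up to 63.
DWL = ½ × 63 × 1134/19 = 35721/19.

Deadweight loss = 35721/19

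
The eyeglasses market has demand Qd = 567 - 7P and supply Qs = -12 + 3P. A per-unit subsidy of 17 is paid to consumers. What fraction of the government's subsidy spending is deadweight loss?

Pre-subsidy: 567 - 7P = -12 + 3P gives P* = 57.9, Q* = 161.7.
With the rebate, buyers effectively pay Pb = Ps − 17, where Ps is the price sellers receive.
Demand in terms of Ps becomes Qd = 567 − 7(Ps − 17) = 686 - 7Ps. Setting this equal to supply: 686 - 7Ps = -12 + 3Ps, so Ps = 69.8.
Buyers pay Pb = 69.8 − 17 = 52.8; Q' = -12 + 3·69.8 = 197.4.
ΔCS = ½(161.7 + 197.4)(57.9 − 52.8) = 915.705; ΔPS = ½(161.7 + 197.4)(69.8 − 57.9) = 2136.645.
Government spending = 17 × 197.4 = 3355.8.
DWL = ½ × 17 × (197.4 − 161.7) = 303.45; fraction = 303.45 / 3355.8 = 17/188.

DWL / government spending = 17/188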